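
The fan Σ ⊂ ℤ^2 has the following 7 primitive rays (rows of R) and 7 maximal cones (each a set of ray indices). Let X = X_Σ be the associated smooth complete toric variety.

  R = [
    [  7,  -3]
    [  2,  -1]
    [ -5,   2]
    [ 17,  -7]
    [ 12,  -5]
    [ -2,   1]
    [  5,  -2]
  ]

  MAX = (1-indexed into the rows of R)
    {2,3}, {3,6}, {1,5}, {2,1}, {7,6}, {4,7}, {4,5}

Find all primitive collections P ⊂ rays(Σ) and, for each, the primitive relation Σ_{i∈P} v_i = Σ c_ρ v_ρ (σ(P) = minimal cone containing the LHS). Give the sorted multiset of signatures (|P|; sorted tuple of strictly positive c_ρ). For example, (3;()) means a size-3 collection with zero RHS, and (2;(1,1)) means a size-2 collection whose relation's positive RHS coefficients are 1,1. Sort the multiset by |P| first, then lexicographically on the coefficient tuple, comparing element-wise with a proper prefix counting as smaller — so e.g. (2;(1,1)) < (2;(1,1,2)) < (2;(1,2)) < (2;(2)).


Minimal non-faces — 14 found among 7 rays, 7 max cones:

  • {2,6}:  v_{2} + v_{6} = 0 ; sig = (2;())
  • {3,7}:  v_{3} + v_{7} = 0 ; sig = (2;())
  • {1,3}:  v_{1} + v_{3} = v_{2} ; sig = (2;(1))
  • {1,6}:  v_{1} + v_{6} = v_{7} ; sig = (2;(1))
  • {1,7}:  v_{1} + v_{7} = v_{5} ; sig = (2;(1))
  • {2,7}:  v_{2} + v_{7} = v_{1} ; sig = (2;(1))
  • {3,4}:  v_{3} + v_{4} = v_{5} ; sig = (2;(1))
  • {3,5}:  v_{3} + v_{5} = v_{1} ; sig = (2;(1))
  • {5,7}:  v_{5} + v_{7} = v_{4} ; sig = (2;(1))
  • {2,4}:  v_{2} + v_{4} = v_{1} + v_{5} ; sig = (2;(1,1))
  • {1,4}:  v_{1} + v_{4} = 2·v_{5} ; sig = (2;(2))
  • {2,5}:  v_{2} + v_{5} = 2·v_{1} ; sig = (2;(2))
  • {5,6}:  v_{5} + v_{6} = 2·v_{7} ; sig = (2;(2))
  • {4,6}:  v_{4} + v_{6} = 3·v_{7} ; sig = (2;(3))

Hence PRS(X_Σ) =
{ (2;()) ×2,  (2;(1)) ×7,  (2;(1,1)),  (2;(2)) ×3,  (2;(3)) }


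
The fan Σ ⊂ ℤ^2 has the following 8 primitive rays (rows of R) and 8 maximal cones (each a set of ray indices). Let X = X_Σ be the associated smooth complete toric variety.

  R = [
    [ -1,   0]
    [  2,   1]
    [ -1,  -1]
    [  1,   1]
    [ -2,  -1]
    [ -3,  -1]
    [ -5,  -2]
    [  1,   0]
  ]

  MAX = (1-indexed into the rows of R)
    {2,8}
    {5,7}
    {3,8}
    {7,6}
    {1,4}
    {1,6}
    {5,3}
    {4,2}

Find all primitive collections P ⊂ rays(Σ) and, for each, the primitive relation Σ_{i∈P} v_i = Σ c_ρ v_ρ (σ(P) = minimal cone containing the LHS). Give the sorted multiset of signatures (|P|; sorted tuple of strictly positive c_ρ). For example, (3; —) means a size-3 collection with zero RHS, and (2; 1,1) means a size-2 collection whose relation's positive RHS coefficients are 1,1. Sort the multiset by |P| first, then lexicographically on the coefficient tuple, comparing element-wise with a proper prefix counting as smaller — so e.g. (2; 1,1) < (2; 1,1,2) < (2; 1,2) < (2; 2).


Primitive collections (20):

  • {1,8}:  v_{1} + v_{8} = 0  so sig = (2; —)
  • {2,5}:  v_{2} + v_{5} = 0  so sig = (2; —)
  • {3,4}:  v_{3} + v_{4} = 0  so sig = (2; —)
  • {1,2}:  v_{1} + v_{2} = v_{4}  so sig = (2; 1)
  • {1,3}:  v_{1} + v_{3} = v_{5}  so sig = (2; 1)
  • {1,5}:  v_{1} + v_{5} = v_{6}  so sig = (2; 1)
  • {2,3}:  v_{2} + v_{3} = v_{8}  so sig = (2; 1)
  • {2,6}:  v_{2} + v_{6} = v_{1}  so sig = (2; 1)
  • {2,7}:  v_{2} + v_{7} = v_{6}  so sig = (2; 1)
  • {4,5}:  v_{4} + v_{5} = v_{1}  so sig = (2; 1)
  • {4,8}:  v_{4} + v_{8} = v_{2}  so sig = (2; 1)
  • {5,6}:  v_{5} + v_{6} = v_{7}  so sig = (2; 1)
  • {5,8}:  v_{5} + v_{8} = v_{3}  so sig = (2; 1)
  • {6,8}:  v_{6} + v_{8} = v_{5}  so sig = (2; 1)
  • {4,7}:  v_{4} + v_{7} = v_{1} + v_{6}  so sig = (2; 1,1)
  • {1,7}:  v_{1} + v_{7} = 2·v_{6}  so sig = (2; 2)
  • {3,6}:  v_{3} + v_{6} = 2·v_{5}  so sig = (2; 2)
  • {4,6}:  v_{4} + v_{6} = 2·v_{1}  so sig = (2; 2)
  • {7,8}:  v_{7} + v_{8} = 2·v_{5}  so sig = (2; 2)
  • {3,7}:  v_{3} + v_{7} = 3·v_{5}  so sig = (2; 3)

so the primitive-relation signature multiset is
[(2; —), (2; —), (2; —), (2; 1), (2; 1), (2; 1), (2; 1), (2; 1), (2; 1), (2; 1), (2; 1), (2; 1), (2; 1), (2; 1), (2; 1,1), (2; 2), (2; 2), (2; 2), (2; 2), (2; 3)]


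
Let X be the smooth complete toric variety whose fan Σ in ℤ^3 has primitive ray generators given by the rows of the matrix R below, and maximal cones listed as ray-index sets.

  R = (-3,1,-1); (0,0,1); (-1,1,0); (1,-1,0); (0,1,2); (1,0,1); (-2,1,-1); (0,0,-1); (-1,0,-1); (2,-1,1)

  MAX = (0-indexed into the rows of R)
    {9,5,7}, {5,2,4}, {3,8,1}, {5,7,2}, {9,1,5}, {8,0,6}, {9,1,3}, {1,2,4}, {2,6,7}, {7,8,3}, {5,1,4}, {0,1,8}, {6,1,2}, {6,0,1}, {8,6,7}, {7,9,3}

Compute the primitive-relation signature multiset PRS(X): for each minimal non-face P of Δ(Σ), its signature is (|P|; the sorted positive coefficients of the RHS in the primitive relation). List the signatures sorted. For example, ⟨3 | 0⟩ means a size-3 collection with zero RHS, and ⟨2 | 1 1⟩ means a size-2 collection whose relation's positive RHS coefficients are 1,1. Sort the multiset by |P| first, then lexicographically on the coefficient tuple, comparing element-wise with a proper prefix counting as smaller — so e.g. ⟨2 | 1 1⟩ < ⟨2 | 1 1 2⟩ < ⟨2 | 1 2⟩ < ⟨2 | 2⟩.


Minimal non-faces — 23 found among 10 rays, 16 max cones:

  • {1,7}:  v_{1} + v_{7} = 0  ⇒ sig = ⟨2 | 0⟩
  • {2,3}:  v_{2} + v_{3} = 0  ⇒ sig = ⟨2 | 0⟩
  • {5,8}:  v_{5} + v_{8} = 0  ⇒ sig = ⟨2 | 0⟩
  • {6,9}:  v_{6} + v_{9} = 0  ⇒ sig = ⟨2 | 0⟩
  • {2,8}:  v_{2} + v_{8} = v_{6}  ⇒ sig = ⟨2 | 1⟩
  • {2,9}:  v_{2} + v_{9} = v_{5}  ⇒ sig = ⟨2 | 1⟩
  • {3,5}:  v_{3} + v_{5} = v_{9}  ⇒ sig = ⟨2 | 1⟩
  • {3,6}:  v_{3} + v_{6} = v_{8}  ⇒ sig = ⟨2 | 1⟩
  • {5,6}:  v_{5} + v_{6} = v_{2}  ⇒ sig = ⟨2 | 1⟩
  • {8,9}:  v_{8} + v_{9} = v_{3}  ⇒ sig = ⟨2 | 1⟩
  • {0,5}:  v_{0} + v_{5} = v_{1} + v_{6}  ⇒ sig = ⟨2 | 1 1⟩
  • {0,7}:  v_{0} + v_{7} = v_{6} + v_{8}  ⇒ sig = ⟨2 | 1 1⟩
  • {0,9}:  v_{0} + v_{9} = v_{1} + v_{8}  ⇒ sig = ⟨2 | 1 1⟩
  • {3,4}:  v_{3} + v_{4} = v_{1} + v_{5}  ⇒ sig = ⟨2 | 1 1⟩
  • {4,7}:  v_{4} + v_{7} = v_{2} + v_{5}  ⇒ sig = ⟨2 | 1 1⟩
  • {4,8}:  v_{4} + v_{8} = v_{1} + v_{2}  ⇒ sig = ⟨2 | 1 1⟩
  • {0,4}:  v_{0} + v_{4} = 2·v_{1} + v_{2} + v_{6}  ⇒ sig = ⟨2 | 1 1 2⟩
  • {0,2}:  v_{0} + v_{2} = v_{1} + 2·v_{6}  ⇒ sig = ⟨2 | 1 2⟩
  • {0,3}:  v_{0} + v_{3} = v_{1} + 2·v_{8}  ⇒ sig = ⟨2 | 1 2⟩
  • {4,6}:  v_{4} + v_{6} = v_{1} + 2·v_{2}  ⇒ sig = ⟨2 | 1 2⟩
  • {4,9}:  v_{4} + v_{9} = v_{1} + 2·v_{5}  ⇒ sig = ⟨2 | 1 2⟩
  • {1,2,5}:  v_{1} + v_{2} + v_{5} = v_{4}  ⇒ sig = ⟨3 | 1⟩
  • {1,6,8}:  v_{1} + v_{6} + v_{8} = v_{0}  ⇒ sig = ⟨3 | 1⟩

Hence PRS(X_Σ) =
{ ⟨2 | 0⟩ ×4,  ⟨2 | 1⟩ ×6,  ⟨2 | 1 1⟩ ×6,  ⟨2 | 1 1 2⟩,  ⟨2 | 1 2⟩ ×4,  ⟨3 | 1⟩ ×2 }


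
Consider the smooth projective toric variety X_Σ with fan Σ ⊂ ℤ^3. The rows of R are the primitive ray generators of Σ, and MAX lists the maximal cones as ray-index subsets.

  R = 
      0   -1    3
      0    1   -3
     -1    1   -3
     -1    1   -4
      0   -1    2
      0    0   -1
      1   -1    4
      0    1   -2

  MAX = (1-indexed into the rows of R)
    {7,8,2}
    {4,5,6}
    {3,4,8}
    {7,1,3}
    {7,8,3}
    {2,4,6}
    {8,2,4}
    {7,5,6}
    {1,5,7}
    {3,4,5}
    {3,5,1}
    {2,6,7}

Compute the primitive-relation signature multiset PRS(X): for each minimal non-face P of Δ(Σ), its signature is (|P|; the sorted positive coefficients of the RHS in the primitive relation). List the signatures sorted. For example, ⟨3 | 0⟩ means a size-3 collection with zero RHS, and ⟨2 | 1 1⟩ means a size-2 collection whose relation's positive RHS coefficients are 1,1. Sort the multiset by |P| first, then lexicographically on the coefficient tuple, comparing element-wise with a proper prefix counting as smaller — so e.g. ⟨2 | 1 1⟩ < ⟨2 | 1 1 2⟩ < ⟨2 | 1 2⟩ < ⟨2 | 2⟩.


Minimal non-faces — 11 found among 8 rays, 12 max cones:

  P = {1,2}:  v_{1} + v_{2} = 0  →  sig = ⟨2 | 0⟩
  P = {4,7}:  v_{4} + v_{7} = 0  →  sig = ⟨2 | 0⟩
  P = {5,8}:  v_{5} + v_{8} = 0  →  sig = ⟨2 | 0⟩
  P = {1,6}:  v_{1} + v_{6} = v_{5}  →  sig = ⟨2 | 1⟩
  P = {2,5}:  v_{2} + v_{5} = v_{6}  →  sig = ⟨2 | 1⟩
  P = {3,6}:  v_{3} + v_{6} = v_{4}  →  sig = ⟨2 | 1⟩
  P = {6,8}:  v_{6} + v_{8} = v_{2}  →  sig = ⟨2 | 1⟩
  P = {1,4}:  v_{1} + v_{4} = v_{3} + v_{5}  →  sig = ⟨2 | 1 1⟩
  P = {1,8}:  v_{1} + v_{8} = v_{3} + v_{7}  →  sig = ⟨2 | 1 1⟩
  P = {2,3}:  v_{2} + v_{3} = v_{4} + v_{8}  →  sig = ⟨2 | 1 1⟩
  P = {3,5,7}:  v_{3} + v_{5} + v_{7} = v_{1}  →  sig = ⟨3 | 1⟩

so the primitive-relation signature multiset is
    |P|=2: 10 collections, coeffs (), (), (), (1), (1), (1), (1), (1,1), (1,1), (1,1)
    |P|=3: 1 collection, coeffs (1)


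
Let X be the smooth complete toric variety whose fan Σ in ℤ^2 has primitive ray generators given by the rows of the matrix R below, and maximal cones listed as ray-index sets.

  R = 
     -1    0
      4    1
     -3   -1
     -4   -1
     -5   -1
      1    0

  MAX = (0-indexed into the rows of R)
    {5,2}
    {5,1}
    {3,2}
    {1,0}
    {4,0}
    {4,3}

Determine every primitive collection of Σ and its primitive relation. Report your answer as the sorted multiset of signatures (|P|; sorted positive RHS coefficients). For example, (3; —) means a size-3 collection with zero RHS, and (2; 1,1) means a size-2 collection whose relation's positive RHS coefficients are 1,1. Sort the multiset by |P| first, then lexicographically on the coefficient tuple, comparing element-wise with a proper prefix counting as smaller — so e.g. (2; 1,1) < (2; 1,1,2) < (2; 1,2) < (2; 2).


Primitive collections (9):

  {0,5}:  v_{0} + v_{5} = 0 — sig = (2; —)
  {1,3}:  v_{1} + v_{3} = 0 — sig = (2; —)
  {0,2}:  v_{0} + v_{2} = v_{3} — sig = (2; 1)
  {0,3}:  v_{0} + v_{3} = v_{4} — sig = (2; 1)
  {1,2}:  v_{1} + v_{2} = v_{5} — sig = (2; 1)
  {1,4}:  v_{1} + v_{4} = v_{0} — sig = (2; 1)
  {3,5}:  v_{3} + v_{5} = v_{2} — sig = (2; 1)
  {4,5}:  v_{4} + v_{5} = v_{3} — sig = (2; 1)
  {2,4}:  v_{2} + v_{4} = 2·v_{3} — sig = (2; 2)

so the primitive-relation signature multiset is
{ (2; —) ×2,  (2; 1) ×6,  (2; 2) }


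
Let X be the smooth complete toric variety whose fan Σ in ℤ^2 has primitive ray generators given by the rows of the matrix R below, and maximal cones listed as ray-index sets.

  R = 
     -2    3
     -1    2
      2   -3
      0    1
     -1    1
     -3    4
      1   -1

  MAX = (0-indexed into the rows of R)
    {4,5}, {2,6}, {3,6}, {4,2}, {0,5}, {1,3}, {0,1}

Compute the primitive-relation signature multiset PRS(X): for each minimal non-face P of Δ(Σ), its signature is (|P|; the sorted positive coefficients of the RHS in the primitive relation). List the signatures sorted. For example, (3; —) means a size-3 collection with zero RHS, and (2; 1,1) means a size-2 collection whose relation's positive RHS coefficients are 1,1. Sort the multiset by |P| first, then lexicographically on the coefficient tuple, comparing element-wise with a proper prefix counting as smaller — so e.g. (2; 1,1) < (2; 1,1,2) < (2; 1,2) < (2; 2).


Minimal non-faces — 14 found among 7 rays, 7 max cones:

  • {0,2}:  v_{0} + v_{2} = 0  →  sig = (2; —)
  • {4,6}:  v_{4} + v_{6} = 0  →  sig = (2; —)
  • {0,4}:  v_{0} + v_{4} = v_{5}  →  sig = (2; 1)
  • {0,6}:  v_{0} + v_{6} = v_{1}  →  sig = (2; 1)
  • {1,2}:  v_{1} + v_{2} = v_{6}  →  sig = (2; 1)
  • {1,4}:  v_{1} + v_{4} = v_{0}  →  sig = (2; 1)
  • {1,6}:  v_{1} + v_{6} = v_{3}  →  sig = (2; 1)
  • {2,5}:  v_{2} + v_{5} = v_{4}  →  sig = (2; 1)
  • {3,4}:  v_{3} + v_{4} = v_{1}  →  sig = (2; 1)
  • {5,6}:  v_{5} + v_{6} = v_{0}  →  sig = (2; 1)
  • {3,5}:  v_{3} + v_{5} = v_{0} + v_{1}  →  sig = (2; 1,1)
  • {0,3}:  v_{0} + v_{3} = 2·v_{1}  →  sig = (2; 2)
  • {1,5}:  v_{1} + v_{5} = 2·v_{0}  →  sig = (2; 2)
  • {2,3}:  v_{2} + v_{3} = 2·v_{6}  →  sig = (2; 2)

Sorted signature multiset PRS(X):
[(2; —), (2; —), (2; 1), (2; 1), (2; 1), (2; 1), (2; 1), (2; 1), (2; 1), (2; 1), (2; 1,1), (2; 2), (2; 2), (2; 2)]


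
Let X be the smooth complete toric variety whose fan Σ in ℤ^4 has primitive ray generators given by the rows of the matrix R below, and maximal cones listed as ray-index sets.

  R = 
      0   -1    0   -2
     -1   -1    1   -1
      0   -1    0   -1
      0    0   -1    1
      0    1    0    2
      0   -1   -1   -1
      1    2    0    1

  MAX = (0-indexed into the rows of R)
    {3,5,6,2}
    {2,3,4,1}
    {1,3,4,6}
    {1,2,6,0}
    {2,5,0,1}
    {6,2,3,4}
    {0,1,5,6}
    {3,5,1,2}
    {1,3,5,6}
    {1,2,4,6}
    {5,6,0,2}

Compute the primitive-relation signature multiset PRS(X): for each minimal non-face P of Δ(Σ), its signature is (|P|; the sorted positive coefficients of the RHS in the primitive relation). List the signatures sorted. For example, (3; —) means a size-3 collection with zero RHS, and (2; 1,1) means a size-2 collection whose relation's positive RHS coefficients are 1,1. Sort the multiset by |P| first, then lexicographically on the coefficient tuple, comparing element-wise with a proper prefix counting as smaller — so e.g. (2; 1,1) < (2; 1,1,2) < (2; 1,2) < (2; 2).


Primitive collections (5):

  {0,4}:  v_{0} + v_{4} = 0  →  sig = (2; —)
  {0,3}:  v_{0} + v_{3} = v_{5}  →  sig = (2; 1)
  {4,5}:  v_{4} + v_{5} = v_{3}  →  sig = (2; 1)
  {1,2,3,6}:  v_{1} + v_{2} + v_{3} + v_{6} = 0  →  sig = (4; —)
  {1,2,5,6}:  v_{1} + v_{2} + v_{5} + v_{6} = v_{0}  →  sig = (4; 1)

Hence PRS(X_Σ) =
    (2; —)
    (2; 1)
    (2; 1)
    (4; —)
    (4; 1)


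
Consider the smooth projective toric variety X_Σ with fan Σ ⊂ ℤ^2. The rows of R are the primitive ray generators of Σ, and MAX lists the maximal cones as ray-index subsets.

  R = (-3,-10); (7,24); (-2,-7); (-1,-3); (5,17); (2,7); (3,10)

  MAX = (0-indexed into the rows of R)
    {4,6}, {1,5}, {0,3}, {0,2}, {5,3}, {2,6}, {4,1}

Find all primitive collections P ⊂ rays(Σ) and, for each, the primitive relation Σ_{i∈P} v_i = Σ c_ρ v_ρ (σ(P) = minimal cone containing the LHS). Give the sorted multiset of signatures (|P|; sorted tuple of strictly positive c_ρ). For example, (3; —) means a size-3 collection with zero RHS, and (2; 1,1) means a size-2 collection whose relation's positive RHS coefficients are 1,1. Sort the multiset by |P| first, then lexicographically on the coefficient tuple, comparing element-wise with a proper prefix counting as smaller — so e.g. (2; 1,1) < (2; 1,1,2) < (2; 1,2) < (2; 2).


|primitive collections| = 14. Relations:

  {0,6}:  v_{0} + v_{6} = 0 — sig = (2; —)
  {2,5}:  v_{2} + v_{5} = 0 — sig = (2; —)
  {0,4}:  v_{0} + v_{4} = v_{5} — sig = (2; 1)
  {0,5}:  v_{0} + v_{5} = v_{3} — sig = (2; 1)
  {1,2}:  v_{1} + v_{2} = v_{4} — sig = (2; 1)
  {2,3}:  v_{2} + v_{3} = v_{0} — sig = (2; 1)
  {2,4}:  v_{2} + v_{4} = v_{6} — sig = (2; 1)
  {3,6}:  v_{3} + v_{6} = v_{5} — sig = (2; 1)
  {4,5}:  v_{4} + v_{5} = v_{1} — sig = (2; 1)
  {5,6}:  v_{5} + v_{6} = v_{4} — sig = (2; 1)
  {0,1}:  v_{0} + v_{1} = 2·v_{5} — sig = (2; 2)
  {1,6}:  v_{1} + v_{6} = 2·v_{4} — sig = (2; 2)
  {3,4}:  v_{3} + v_{4} = 2·v_{5} — sig = (2; 2)
  {1,3}:  v_{1} + v_{3} = 3·v_{5} — sig = (2; 3)

Sorted signature multiset PRS(X):
    |P|=2: 14 collections, coeffs (), (), (1), (1), (1), (1), (1), (1), (1), (1), (2), (2), (2), (3)


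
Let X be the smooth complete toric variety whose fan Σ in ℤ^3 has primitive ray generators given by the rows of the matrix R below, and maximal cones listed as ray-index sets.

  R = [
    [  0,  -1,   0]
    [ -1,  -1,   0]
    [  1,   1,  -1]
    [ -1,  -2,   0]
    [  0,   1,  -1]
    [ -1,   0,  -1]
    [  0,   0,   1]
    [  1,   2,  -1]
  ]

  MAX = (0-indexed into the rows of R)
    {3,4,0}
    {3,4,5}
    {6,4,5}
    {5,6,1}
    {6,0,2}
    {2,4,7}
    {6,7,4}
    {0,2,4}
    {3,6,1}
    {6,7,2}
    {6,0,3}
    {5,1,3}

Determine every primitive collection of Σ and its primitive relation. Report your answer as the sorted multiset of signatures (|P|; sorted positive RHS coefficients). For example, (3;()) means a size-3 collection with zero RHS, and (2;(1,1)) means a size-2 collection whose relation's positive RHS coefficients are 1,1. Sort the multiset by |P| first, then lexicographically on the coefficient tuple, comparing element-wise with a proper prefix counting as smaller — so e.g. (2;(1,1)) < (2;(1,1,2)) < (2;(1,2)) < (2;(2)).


The 14 primitive collections of Σ (r=8, n=3):

  {0,1}:  v_{0} + v_{1} = v_{3} ; sig = (2;(1))
  {0,7}:  v_{0} + v_{7} = v_{2} ; sig = (2;(1))
  {1,4}:  v_{1} + v_{4} = v_{5} ; sig = (2;(1))
  {1,7}:  v_{1} + v_{7} = v_{4} ; sig = (2;(1))
  {0,5}:  v_{0} + v_{5} = v_{3} + v_{4} ; sig = (2;(1,1))
  {1,2}:  v_{1} + v_{2} = v_{0} + v_{4} ; sig = (2;(1,1))
  {3,7}:  v_{3} + v_{7} = v_{0} + v_{4} ; sig = (2;(1,1))
  {2,3}:  v_{2} + v_{3} = 2·v_{0} + v_{4} ; sig = (2;(1,2))
  {2,5}:  v_{2} + v_{5} = v_{0} + 2·v_{4} ; sig = (2;(1,2))
  {5,7}:  v_{5} + v_{7} = 2·v_{4} ; sig = (2;(2))
  {0,4,6}:  v_{0} + v_{4} + v_{6} = 0 ; sig = (3;())
  {2,4,6}:  v_{2} + v_{4} + v_{6} = v_{7} ; sig = (3;(1))
  {3,4,6}:  v_{3} + v_{4} + v_{6} = v_{1} ; sig = (3;(1))
  {3,5,6}:  v_{3} + v_{5} + v_{6} = 2·v_{1} ; sig = (3;(2))

Sorted signature multiset PRS(X):
{ (2;(1)) ×4,  (2;(1,1)) ×3,  (2;(1,2)) ×2,  (2;(2)),  (3;()),  (3;(1)) ×2,  (3;(2)) }


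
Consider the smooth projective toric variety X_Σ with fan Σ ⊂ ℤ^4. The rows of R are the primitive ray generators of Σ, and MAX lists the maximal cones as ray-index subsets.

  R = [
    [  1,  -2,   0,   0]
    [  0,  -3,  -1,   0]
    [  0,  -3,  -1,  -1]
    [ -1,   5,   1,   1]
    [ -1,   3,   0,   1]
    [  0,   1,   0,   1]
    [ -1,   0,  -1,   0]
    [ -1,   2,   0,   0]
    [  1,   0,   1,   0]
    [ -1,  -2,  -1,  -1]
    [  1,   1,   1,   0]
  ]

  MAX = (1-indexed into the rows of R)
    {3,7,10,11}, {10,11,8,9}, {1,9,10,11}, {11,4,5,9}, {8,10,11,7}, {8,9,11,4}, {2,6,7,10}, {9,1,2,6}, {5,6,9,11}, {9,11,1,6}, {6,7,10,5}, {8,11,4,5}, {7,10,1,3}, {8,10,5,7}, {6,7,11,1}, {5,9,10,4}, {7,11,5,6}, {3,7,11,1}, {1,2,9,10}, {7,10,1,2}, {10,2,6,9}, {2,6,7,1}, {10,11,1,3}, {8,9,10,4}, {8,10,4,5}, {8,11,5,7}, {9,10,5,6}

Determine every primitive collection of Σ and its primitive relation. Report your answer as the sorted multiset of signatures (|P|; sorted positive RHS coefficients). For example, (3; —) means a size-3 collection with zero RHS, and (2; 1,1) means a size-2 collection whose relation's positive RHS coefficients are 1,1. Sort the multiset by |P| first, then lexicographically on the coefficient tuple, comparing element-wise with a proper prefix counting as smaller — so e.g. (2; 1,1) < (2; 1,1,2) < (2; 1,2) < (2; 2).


Minimal non-faces — 23 found among 11 rays, 27 max cones:

  • {1,8}:  v_{1} + v_{8} = 0 — sig = (2; —)
  • {7,9}:  v_{7} + v_{9} = 0 — sig = (2; —)
  • {1,5}:  v_{1} + v_{5} = v_{6} — sig = (2; 1)
  • {2,11}:  v_{2} + v_{11} = v_{1} — sig = (2; 1)
  • {3,4}:  v_{3} + v_{4} = v_{8} — sig = (2; 1)
  • {3,5}:  v_{3} + v_{5} = v_{7} — sig = (2; 1)
  • {6,8}:  v_{6} + v_{8} = v_{5} — sig = (2; 1)
  • {1,4}:  v_{1} + v_{4} = v_{5} + v_{9} — sig = (2; 1,1)
  • {2,8}:  v_{2} + v_{8} = v_{6} + v_{10} — sig = (2; 1,1)
  • {3,6}:  v_{3} + v_{6} = v_{1} + v_{7} — sig = (2; 1,1)
  • {4,7}:  v_{4} + v_{7} = v_{5} + v_{8} — sig = (2; 1,1)
  • {3,8}:  v_{3} + v_{8} = v_{7} + v_{10} + v_{11} — sig = (2; 1,1,1)
  • {3,9}:  v_{3} + v_{9} = v_{1} + v_{10} + v_{11} — sig = (2; 1,1,1)
  • {2,4}:  v_{2} + v_{4} = v_{5} + v_{6} + v_{9} + v_{10} — sig = (2; 1,1,1,1)
  • {2,3}:  v_{2} + v_{3} = 2·v_{1} + v_{7} + v_{10} — sig = (2; 1,1,2)
  • {2,5}:  v_{2} + v_{5} = 2·v_{6} + v_{10} — sig = (2; 1,2)
  • {4,6}:  v_{4} + v_{6} = 2·v_{5} + v_{9} — sig = (2; 1,2)
  • {6,10,11}:  v_{6} + v_{10} + v_{11} = 0 — sig = (3; —)
  • {1,6,10}:  v_{1} + v_{6} + v_{10} = v_{2} — sig = (3; 1)
  • {5,8,9}:  v_{5} + v_{8} + v_{9} = v_{4} — sig = (3; 1)
  • {5,10,11}:  v_{5} + v_{10} + v_{11} = v_{8} — sig = (3; 1)
  • {4,10,11}:  v_{4} + v_{10} + v_{11} = 2·v_{8} + v_{9} — sig = (3; 1,2)
  • {1,7,10,11}:  v_{1} + v_{7} + v_{10} + v_{11} = v_{3} — sig = (4; 1)

so the primitive-relation signature multiset is
    (2; —)
    (2; —)
    (2; 1)
    (2; 1)
    (2; 1)
    (2; 1)
    (2; 1)
    (2; 1,1)
    (2; 1,1)
    (2; 1,1)
    (2; 1,1)
    (2; 1,1,1)
    (2; 1,1,1)
    (2; 1,1,1,1)
    (2; 1,1,2)
    (2; 1,2)
    (2; 1,2)
    (3; —)
    (3; 1)
    (3; 1)
    (3; 1)
    (3; 1,2)
    (4; 1)


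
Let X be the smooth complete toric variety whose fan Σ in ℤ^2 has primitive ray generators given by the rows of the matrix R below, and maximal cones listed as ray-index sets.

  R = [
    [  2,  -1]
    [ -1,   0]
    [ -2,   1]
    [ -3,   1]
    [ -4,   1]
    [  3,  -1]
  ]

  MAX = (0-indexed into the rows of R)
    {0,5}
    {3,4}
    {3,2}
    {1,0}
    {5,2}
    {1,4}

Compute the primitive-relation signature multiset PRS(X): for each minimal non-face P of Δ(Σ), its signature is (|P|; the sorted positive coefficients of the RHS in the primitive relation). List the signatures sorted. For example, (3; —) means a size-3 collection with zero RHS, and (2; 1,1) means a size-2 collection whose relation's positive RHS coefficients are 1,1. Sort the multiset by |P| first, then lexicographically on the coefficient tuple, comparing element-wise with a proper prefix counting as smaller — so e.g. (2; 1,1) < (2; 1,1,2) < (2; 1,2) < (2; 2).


Primitive collections (9):

  • {0,2}:  v_{0} + v_{2} = 0  so sig = (2; —)
  • {3,5}:  v_{3} + v_{5} = 0  so sig = (2; —)
  • {0,3}:  v_{0} + v_{3} = v_{1}  so sig = (2; 1)
  • {1,2}:  v_{1} + v_{2} = v_{3}  so sig = (2; 1)
  • {1,3}:  v_{1} + v_{3} = v_{4}  so sig = (2; 1)
  • {1,5}:  v_{1} + v_{5} = v_{0}  so sig = (2; 1)
  • {4,5}:  v_{4} + v_{5} = v_{1}  so sig = (2; 1)
  • {0,4}:  v_{0} + v_{4} = 2·v_{1}  so sig = (2; 2)
  • {2,4}:  v_{2} + v_{4} = 2·v_{3}  so sig = (2; 2)

Hence PRS(X_Σ) =
{ (2; —) ×2,  (2; 1) ×5,  (2; 2) ×2 }


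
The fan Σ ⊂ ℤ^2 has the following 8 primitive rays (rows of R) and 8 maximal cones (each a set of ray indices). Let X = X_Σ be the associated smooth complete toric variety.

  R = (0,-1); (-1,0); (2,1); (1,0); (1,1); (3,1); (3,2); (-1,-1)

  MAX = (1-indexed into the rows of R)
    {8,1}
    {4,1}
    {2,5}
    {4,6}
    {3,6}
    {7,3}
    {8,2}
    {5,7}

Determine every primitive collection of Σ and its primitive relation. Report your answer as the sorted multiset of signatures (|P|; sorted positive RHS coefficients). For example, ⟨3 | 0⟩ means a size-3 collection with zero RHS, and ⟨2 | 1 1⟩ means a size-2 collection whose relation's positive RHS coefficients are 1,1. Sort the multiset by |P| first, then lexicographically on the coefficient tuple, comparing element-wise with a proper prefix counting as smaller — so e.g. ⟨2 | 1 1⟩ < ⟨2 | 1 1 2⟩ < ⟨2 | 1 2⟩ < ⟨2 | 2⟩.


|primitive collections| = 20. Relations:

  {2,4}:  v_{2} + v_{4} = 0 — sig = ⟨2 | 0⟩
  {5,8}:  v_{5} + v_{8} = 0 — sig = ⟨2 | 0⟩
  {1,2}:  v_{1} + v_{2} = v_{8} — sig = ⟨2 | 1⟩
  {1,5}:  v_{1} + v_{5} = v_{4} — sig = ⟨2 | 1⟩
  {1,7}:  v_{1} + v_{7} = v_{6} — sig = ⟨2 | 1⟩
  {2,3}:  v_{2} + v_{3} = v_{5} — sig = ⟨2 | 1⟩
  {2,6}:  v_{2} + v_{6} = v_{3} — sig = ⟨2 | 1⟩
  {3,4}:  v_{3} + v_{4} = v_{6} — sig = ⟨2 | 1⟩
  {3,5}:  v_{3} + v_{5} = v_{7} — sig = ⟨2 | 1⟩
  {3,8}:  v_{3} + v_{8} = v_{4} — sig = ⟨2 | 1⟩
  {4,5}:  v_{4} + v_{5} = v_{3} — sig = ⟨2 | 1⟩
  {4,8}:  v_{4} + v_{8} = v_{1} — sig = ⟨2 | 1⟩
  {7,8}:  v_{7} + v_{8} = v_{3} — sig = ⟨2 | 1⟩
  {1,3}:  v_{1} + v_{3} = 2·v_{4} — sig = ⟨2 | 2⟩
  {2,7}:  v_{2} + v_{7} = 2·v_{5} — sig = ⟨2 | 2⟩
  {4,7}:  v_{4} + v_{7} = 2·v_{3} — sig = ⟨2 | 2⟩
  {5,6}:  v_{5} + v_{6} = 2·v_{3} — sig = ⟨2 | 2⟩
  {6,8}:  v_{6} + v_{8} = 2·v_{4} — sig = ⟨2 | 2⟩
  {1,6}:  v_{1} + v_{6} = 3·v_{4} — sig = ⟨2 | 3⟩
  {6,7}:  v_{6} + v_{7} = 3·v_{3} — sig = ⟨2 | 3⟩

Sorted signature multiset PRS(X):
    ⟨2 | 0⟩
    ⟨2 | 0⟩
    ⟨2 | 1⟩
    ⟨2 | 1⟩
    ⟨2 | 1⟩
    ⟨2 | 1⟩
    ⟨2 | 1⟩
    ⟨2 | 1⟩
    ⟨2 | 1⟩
    ⟨2 | 1⟩
    ⟨2 | 1⟩
    ⟨2 | 1⟩
    ⟨2 | 1⟩
    ⟨2 | 2⟩
    ⟨2 | 2⟩
    ⟨2 | 2⟩
    ⟨2 | 2⟩
    ⟨2 | 2⟩
    ⟨2 | 3⟩
    ⟨2 | 3⟩


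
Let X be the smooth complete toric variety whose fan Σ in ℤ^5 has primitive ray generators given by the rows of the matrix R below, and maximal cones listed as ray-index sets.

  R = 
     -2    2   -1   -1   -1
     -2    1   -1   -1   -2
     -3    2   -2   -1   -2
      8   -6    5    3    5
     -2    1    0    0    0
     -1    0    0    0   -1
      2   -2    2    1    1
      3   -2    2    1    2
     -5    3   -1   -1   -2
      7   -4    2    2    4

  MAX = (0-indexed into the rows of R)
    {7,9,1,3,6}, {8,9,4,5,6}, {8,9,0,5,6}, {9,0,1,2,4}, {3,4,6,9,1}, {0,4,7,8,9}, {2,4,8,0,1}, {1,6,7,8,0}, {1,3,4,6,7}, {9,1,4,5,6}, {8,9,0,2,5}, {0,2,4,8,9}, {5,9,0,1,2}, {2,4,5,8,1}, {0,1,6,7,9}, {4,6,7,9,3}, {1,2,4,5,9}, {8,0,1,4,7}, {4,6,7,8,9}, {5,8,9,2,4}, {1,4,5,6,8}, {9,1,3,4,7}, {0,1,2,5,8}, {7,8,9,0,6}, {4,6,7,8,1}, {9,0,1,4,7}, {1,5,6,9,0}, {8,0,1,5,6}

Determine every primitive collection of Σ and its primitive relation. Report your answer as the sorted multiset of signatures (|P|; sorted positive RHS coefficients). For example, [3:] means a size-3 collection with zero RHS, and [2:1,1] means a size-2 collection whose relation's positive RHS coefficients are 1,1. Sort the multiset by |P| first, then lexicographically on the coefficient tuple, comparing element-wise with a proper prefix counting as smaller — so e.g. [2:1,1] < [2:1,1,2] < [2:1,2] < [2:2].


11 collections generate NE(X_Σ); each relation:

  P={2,7}:  v_{2} + v_{7} = 0  →  sig = [2:]
  P={2,6}:  v_{2} + v_{6} = v_{5}  →  sig = [2:1]
  P={5,7}:  v_{5} + v_{7} = v_{6}  →  sig = [2:1]
  P={3,8}:  v_{3} + v_{8} = v_{4} + v_{6} + v_{7}  →  sig = [2:1,1,1]
  P={2,3}:  v_{2} + v_{3} = v_{1} + v_{4} + v_{6} + v_{9}  →  sig = [2:1,1,1,1]
  P={3,5}:  v_{3} + v_{5} = v_{1} + v_{4} + 2·v_{6} + v_{9}  →  sig = [2:1,1,1,2]
  P={0,3}:  v_{0} + v_{3} = 2·v_{7}  →  sig = [2:2]
  P={1,8,9}:  v_{1} + v_{8} + v_{9} = 0  →  sig = [3:]
  P={0,4,5}:  v_{0} + v_{4} + v_{5} = v_{8}  →  sig = [3:1]
  P={0,4,6}:  v_{0} + v_{4} + v_{6} = v_{7} + v_{8}  →  sig = [3:1,1]
  P={1,4,6,7,9}:  v_{1} + v_{4} + v_{6} + v_{7} + v_{9} = v_{3}  →  sig = [5:1]

so the primitive-relation signature multiset is
[[2:], [2:1], [2:1], [2:1,1,1], [2:1,1,1,1], [2:1,1,1,2], [2:2], [3:], [3:1], [3:1,1], [5:1]]


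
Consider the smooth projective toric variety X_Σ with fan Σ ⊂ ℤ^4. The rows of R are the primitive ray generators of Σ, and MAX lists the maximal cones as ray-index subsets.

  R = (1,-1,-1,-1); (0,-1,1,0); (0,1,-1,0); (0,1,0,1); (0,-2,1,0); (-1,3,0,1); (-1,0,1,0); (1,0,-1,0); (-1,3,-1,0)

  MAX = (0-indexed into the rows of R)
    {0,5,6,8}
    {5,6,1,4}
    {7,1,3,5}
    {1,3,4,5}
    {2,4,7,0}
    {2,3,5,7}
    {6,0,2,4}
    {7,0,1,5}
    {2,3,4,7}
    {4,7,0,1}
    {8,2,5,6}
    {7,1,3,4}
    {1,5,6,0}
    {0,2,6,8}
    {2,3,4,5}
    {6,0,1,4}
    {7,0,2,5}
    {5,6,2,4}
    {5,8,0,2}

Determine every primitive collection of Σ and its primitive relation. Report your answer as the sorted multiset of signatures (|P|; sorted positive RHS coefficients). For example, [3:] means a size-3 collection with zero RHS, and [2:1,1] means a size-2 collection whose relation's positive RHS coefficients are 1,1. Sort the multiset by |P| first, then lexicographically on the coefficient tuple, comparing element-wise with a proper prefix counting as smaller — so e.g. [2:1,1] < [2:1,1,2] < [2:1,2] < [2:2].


The 11 primitive collections of Σ (r=9, n=4):

  P={1,2}:  v_{1} + v_{2} = 0 — sig = [2:]
  P={6,7}:  v_{6} + v_{7} = 0 — sig = [2:]
  P={0,3}:  v_{0} + v_{3} = v_{7} — sig = [2:1]
  P={3,6}:  v_{3} + v_{6} = v_{4} + v_{5} — sig = [2:1,1]
  P={3,8}:  v_{3} + v_{8} = v_{2} + v_{5} — sig = [2:1,1]
  P={4,8}:  v_{4} + v_{8} = v_{2} + v_{6} — sig = [2:1,1]
  P={1,8}:  v_{1} + v_{8} = v_{0} + v_{5} + v_{6} — sig = [2:1,1,1]
  P={7,8}:  v_{7} + v_{8} = v_{0} + v_{2} + v_{5} — sig = [2:1,1,1]
  P={0,4,5}:  v_{0} + v_{4} + v_{5} = 0 — sig = [3:]
  P={4,5,7}:  v_{4} + v_{5} + v_{7} = v_{3} — sig = [3:1]
  P={0,2,5,6}:  v_{0} + v_{2} + v_{5} + v_{6} = v_{8} — sig = [4:1]

so the primitive-relation signature multiset is
[[2:], [2:], [2:1], [2:1,1], [2:1,1], [2:1,1], [2:1,1,1], [2:1,1,1], [3:], [3:1], [4:1]]


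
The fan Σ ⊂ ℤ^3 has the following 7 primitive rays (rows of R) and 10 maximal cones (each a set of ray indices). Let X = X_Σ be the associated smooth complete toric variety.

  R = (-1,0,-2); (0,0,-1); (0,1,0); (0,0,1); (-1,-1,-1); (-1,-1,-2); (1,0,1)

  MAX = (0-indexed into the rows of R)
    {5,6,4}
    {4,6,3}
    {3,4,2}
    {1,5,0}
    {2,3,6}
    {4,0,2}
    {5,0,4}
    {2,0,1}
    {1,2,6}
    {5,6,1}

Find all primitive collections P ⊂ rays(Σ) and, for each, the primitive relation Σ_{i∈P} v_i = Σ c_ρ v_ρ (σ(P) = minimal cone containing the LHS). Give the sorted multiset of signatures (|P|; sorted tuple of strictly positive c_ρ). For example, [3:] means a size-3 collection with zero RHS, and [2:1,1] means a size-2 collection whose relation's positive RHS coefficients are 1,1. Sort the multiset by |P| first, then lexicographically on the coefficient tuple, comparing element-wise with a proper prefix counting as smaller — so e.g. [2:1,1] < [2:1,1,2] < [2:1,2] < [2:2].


|primitive collections| = 7. Relations:

  • {1,3}:  v_{1} + v_{3} = 0 — sig = [2:]
  • {0,6}:  v_{0} + v_{6} = v_{1} — sig = [2:1]
  • {1,4}:  v_{1} + v_{4} = v_{5} — sig = [2:1]
  • {2,5}:  v_{2} + v_{5} = v_{0} — sig = [2:1]
  • {3,5}:  v_{3} + v_{5} = v_{4} — sig = [2:1]
  • {0,3}:  v_{0} + v_{3} = v_{2} + v_{4} — sig = [2:1,1]
  • {2,4,6}:  v_{2} + v_{4} + v_{6} = 0 — sig = [3:]

Signatures (|P|; sorted positive RHS coefficients), sorted:
{ [2:],  [2:1] ×4,  [2:1,1],  [3:] }


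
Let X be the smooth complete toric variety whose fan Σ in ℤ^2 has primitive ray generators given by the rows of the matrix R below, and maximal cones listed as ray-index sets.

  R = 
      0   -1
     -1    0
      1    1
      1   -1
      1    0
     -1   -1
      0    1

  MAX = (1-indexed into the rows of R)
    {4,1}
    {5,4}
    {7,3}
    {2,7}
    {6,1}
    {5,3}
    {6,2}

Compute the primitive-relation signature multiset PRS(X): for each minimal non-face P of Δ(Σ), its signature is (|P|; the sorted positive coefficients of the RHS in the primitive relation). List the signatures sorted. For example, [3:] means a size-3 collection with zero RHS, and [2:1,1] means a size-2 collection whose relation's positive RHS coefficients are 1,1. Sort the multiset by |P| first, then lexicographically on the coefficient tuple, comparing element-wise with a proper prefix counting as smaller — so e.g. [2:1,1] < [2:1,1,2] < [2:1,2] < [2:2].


Δ(Σ) — 7 vertices, 14 min non-faces:

  • {1,7}:  v_{1} + v_{7} = 0  →  sig = [2:]
  • {2,5}:  v_{2} + v_{5} = 0  →  sig = [2:]
  • {3,6}:  v_{3} + v_{6} = 0  →  sig = [2:]
  • {1,2}:  v_{1} + v_{2} = v_{6}  →  sig = [2:1]
  • {1,3}:  v_{1} + v_{3} = v_{5}  →  sig = [2:1]
  • {1,5}:  v_{1} + v_{5} = v_{4}  →  sig = [2:1]
  • {2,3}:  v_{2} + v_{3} = v_{7}  →  sig = [2:1]
  • {2,4}:  v_{2} + v_{4} = v_{1}  →  sig = [2:1]
  • {4,7}:  v_{4} + v_{7} = v_{5}  →  sig = [2:1]
  • {5,6}:  v_{5} + v_{6} = v_{1}  →  sig = [2:1]
  • {5,7}:  v_{5} + v_{7} = v_{3}  →  sig = [2:1]
  • {6,7}:  v_{6} + v_{7} = v_{2}  →  sig = [2:1]
  • {3,4}:  v_{3} + v_{4} = 2·v_{5}  →  sig = [2:2]
  • {4,6}:  v_{4} + v_{6} = 2·v_{1}  →  sig = [2:2]

Hence PRS(X_Σ) =
    |P|=2: 14 collections, coeffs (), (), (), (1), (1), (1), (1), (1), (1), (1), (1), (1), (2), (2)


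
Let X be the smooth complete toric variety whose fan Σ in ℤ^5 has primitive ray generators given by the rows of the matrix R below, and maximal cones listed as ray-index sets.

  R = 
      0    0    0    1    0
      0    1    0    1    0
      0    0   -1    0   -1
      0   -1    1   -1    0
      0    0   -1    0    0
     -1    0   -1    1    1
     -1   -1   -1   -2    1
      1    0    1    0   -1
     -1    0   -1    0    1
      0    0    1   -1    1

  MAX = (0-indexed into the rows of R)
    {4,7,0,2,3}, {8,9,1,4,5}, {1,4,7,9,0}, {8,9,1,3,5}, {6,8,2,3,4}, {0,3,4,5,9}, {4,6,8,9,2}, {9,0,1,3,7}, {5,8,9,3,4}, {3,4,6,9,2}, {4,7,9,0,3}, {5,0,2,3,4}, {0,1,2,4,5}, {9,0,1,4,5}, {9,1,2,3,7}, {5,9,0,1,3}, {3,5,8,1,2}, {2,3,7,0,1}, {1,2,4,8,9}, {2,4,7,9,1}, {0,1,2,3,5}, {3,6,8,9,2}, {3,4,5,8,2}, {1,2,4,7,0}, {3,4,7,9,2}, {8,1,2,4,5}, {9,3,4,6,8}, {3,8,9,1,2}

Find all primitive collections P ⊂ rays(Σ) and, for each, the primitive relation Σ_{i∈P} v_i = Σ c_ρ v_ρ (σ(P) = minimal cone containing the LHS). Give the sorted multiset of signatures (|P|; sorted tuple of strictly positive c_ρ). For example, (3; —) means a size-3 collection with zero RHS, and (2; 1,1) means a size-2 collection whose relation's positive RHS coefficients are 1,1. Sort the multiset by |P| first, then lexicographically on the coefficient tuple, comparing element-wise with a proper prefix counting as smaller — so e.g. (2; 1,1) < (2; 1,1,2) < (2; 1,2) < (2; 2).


Δ(Σ) — 10 vertices, 11 min non-faces:

  P = {7,8}:  v_{7} + v_{8} = 0  ⟹  sig = (2; —)
  P = {0,8}:  v_{0} + v_{8} = v_{5}  ⟹  sig = (2; 1)
  P = {5,7}:  v_{5} + v_{7} = v_{0}  ⟹  sig = (2; 1)
  P = {0,6}:  v_{0} + v_{6} = v_{3} + v_{4} + v_{8}  ⟹  sig = (2; 1,1,1)
  P = {1,6}:  v_{1} + v_{6} = v_{2} + v_{8} + v_{9}  ⟹  sig = (2; 1,1,1)
  P = {6,7}:  v_{6} + v_{7} = v_{2} + v_{3} + v_{4} + v_{9}  ⟹  sig = (2; 1,1,1,1)
  P = {5,6}:  v_{5} + v_{6} = v_{3} + v_{4} + 2·v_{8}  ⟹  sig = (2; 1,1,2)
  P = {0,2,9}:  v_{0} + v_{2} + v_{9} = 0  ⟹  sig = (3; —)
  P = {1,3,4}:  v_{1} + v_{3} + v_{4} = 0  ⟹  sig = (3; —)
  P = {2,5,9}:  v_{2} + v_{5} + v_{9} = v_{8}  ⟹  sig = (3; 1)
  P = {2,3,4,8,9}:  v_{2} + v_{3} + v_{4} + v_{8} + v_{9} = v_{6}  ⟹  sig = (5; 1)

Hence PRS(X_Σ) =
    |P|=2: 7 collections, coeffs (), (1), (1), (1,1,1), (1,1,1), (1,1,1,1), (1,1,2)
    |P|=3: 3 collections, coeffs (), (), (1)
    |P|=5: 1 collection, coeffs (1)


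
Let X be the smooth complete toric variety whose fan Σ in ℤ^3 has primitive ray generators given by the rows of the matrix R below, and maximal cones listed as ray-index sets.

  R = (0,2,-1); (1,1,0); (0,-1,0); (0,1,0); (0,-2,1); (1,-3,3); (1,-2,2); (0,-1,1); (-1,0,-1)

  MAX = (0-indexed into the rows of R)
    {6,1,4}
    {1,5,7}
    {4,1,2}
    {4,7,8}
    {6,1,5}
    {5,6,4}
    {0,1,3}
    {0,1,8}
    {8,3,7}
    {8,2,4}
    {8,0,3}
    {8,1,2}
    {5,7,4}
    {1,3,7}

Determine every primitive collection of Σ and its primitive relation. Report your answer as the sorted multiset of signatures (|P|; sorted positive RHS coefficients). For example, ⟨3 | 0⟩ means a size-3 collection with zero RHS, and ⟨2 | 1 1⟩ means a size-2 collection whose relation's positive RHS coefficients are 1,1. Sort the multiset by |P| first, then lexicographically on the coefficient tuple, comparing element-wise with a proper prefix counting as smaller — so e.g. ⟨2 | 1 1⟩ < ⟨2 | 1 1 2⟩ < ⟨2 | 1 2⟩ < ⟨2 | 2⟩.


Primitive collections (20):

  • {0,4}:  v_{0} + v_{4} = 0 — sig = ⟨2 | 0⟩
  • {2,3}:  v_{2} + v_{3} = 0 — sig = ⟨2 | 0⟩
  • {0,7}:  v_{0} + v_{7} = v_{3} — sig = ⟨2 | 1⟩
  • {2,7}:  v_{2} + v_{7} = v_{4} — sig = ⟨2 | 1⟩
  • {3,4}:  v_{3} + v_{4} = v_{7} — sig = ⟨2 | 1⟩
  • {6,7}:  v_{6} + v_{7} = v_{5} — sig = ⟨2 | 1⟩
  • {6,8}:  v_{6} + v_{8} = v_{4} — sig = ⟨2 | 1⟩
  • {0,2}:  v_{0} + v_{2} = v_{1} + v_{8} — sig = ⟨2 | 1 1⟩
  • {0,6}:  v_{0} + v_{6} = v_{1} + v_{7} — sig = ⟨2 | 1 1⟩
  • {2,5}:  v_{2} + v_{5} = v_{4} + v_{6} — sig = ⟨2 | 1 1⟩
  • {5,8}:  v_{5} + v_{8} = v_{4} + v_{7} — sig = ⟨2 | 1 1⟩
  • {0,5}:  v_{0} + v_{5} = v_{1} + 2·v_{7} — sig = ⟨2 | 1 2⟩
  • {2,6}:  v_{2} + v_{6} = v_{1} + 2·v_{4} — sig = ⟨2 | 1 2⟩
  • {3,6}:  v_{3} + v_{6} = v_{1} + 2·v_{7} — sig = ⟨2 | 1 2⟩
  • {3,5}:  v_{3} + v_{5} = v_{1} + 3·v_{7} — sig = ⟨2 | 1 3⟩
  • {1,7,8}:  v_{1} + v_{7} + v_{8} = 0 — sig = ⟨3 | 0⟩
  • {1,3,8}:  v_{1} + v_{3} + v_{8} = v_{0} — sig = ⟨3 | 1⟩
  • {1,4,7}:  v_{1} + v_{4} + v_{7} = v_{6} — sig = ⟨3 | 1⟩
  • {1,4,8}:  v_{1} + v_{4} + v_{8} = v_{2} — sig = ⟨3 | 1⟩
  • {1,4,5}:  v_{1} + v_{4} + v_{5} = 2·v_{6} — sig = ⟨3 | 2⟩

Signatures (|P|; sorted positive RHS coefficients), sorted:
    ⟨2 | 0⟩
    ⟨2 | 0⟩
    ⟨2 | 1⟩
    ⟨2 | 1⟩
    ⟨2 | 1⟩
    ⟨2 | 1⟩
    ⟨2 | 1⟩
    ⟨2 | 1 1⟩
    ⟨2 | 1 1⟩
    ⟨2 | 1 1⟩
    ⟨2 | 1 1⟩
    ⟨2 | 1 2⟩
    ⟨2 | 1 2⟩
    ⟨2 | 1 2⟩
    ⟨2 | 1 3⟩
    ⟨3 | 0⟩
    ⟨3 | 1⟩
    ⟨3 | 1⟩
    ⟨3 | 1⟩
    ⟨3 | 2⟩


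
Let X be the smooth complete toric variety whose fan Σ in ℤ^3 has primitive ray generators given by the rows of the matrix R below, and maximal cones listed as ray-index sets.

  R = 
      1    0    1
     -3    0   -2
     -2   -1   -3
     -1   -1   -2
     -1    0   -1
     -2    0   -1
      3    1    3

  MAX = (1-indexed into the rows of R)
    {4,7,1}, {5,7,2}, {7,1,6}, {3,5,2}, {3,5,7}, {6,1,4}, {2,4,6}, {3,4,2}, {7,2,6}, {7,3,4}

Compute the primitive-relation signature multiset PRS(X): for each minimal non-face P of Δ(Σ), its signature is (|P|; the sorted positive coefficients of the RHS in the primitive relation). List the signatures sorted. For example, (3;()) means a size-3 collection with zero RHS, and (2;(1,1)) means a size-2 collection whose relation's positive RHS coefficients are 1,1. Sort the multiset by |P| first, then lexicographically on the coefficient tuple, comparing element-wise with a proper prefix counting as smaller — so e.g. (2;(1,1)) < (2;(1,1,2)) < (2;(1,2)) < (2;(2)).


Minimal non-faces — 9 found among 7 rays, 10 max cones:

  P = {1,5}:  v_{1} + v_{5} = 0 ; sig = (2;())
  P = {1,2}:  v_{1} + v_{2} = v_{6} ; sig = (2;(1))
  P = {1,3}:  v_{1} + v_{3} = v_{4} ; sig = (2;(1))
  P = {4,5}:  v_{4} + v_{5} = v_{3} ; sig = (2;(1))
  P = {5,6}:  v_{5} + v_{6} = v_{2} ; sig = (2;(1))
  P = {3,6}:  v_{3} + v_{6} = v_{2} + v_{4} ; sig = (2;(1,1))
  P = {4,6,7}:  v_{4} + v_{6} + v_{7} = 0 ; sig = (3;())
  P = {2,4,7}:  v_{2} + v_{4} + v_{7} = v_{5} ; sig = (3;(1))
  P = {2,3,7}:  v_{2} + v_{3} + v_{7} = 2·v_{5} ; sig = (3;(2))

Sorted signature multiset PRS(X):
{ (2;()),  (2;(1)) ×4,  (2;(1,1)),  (3;()),  (3;(1)),  (3;(2)) }


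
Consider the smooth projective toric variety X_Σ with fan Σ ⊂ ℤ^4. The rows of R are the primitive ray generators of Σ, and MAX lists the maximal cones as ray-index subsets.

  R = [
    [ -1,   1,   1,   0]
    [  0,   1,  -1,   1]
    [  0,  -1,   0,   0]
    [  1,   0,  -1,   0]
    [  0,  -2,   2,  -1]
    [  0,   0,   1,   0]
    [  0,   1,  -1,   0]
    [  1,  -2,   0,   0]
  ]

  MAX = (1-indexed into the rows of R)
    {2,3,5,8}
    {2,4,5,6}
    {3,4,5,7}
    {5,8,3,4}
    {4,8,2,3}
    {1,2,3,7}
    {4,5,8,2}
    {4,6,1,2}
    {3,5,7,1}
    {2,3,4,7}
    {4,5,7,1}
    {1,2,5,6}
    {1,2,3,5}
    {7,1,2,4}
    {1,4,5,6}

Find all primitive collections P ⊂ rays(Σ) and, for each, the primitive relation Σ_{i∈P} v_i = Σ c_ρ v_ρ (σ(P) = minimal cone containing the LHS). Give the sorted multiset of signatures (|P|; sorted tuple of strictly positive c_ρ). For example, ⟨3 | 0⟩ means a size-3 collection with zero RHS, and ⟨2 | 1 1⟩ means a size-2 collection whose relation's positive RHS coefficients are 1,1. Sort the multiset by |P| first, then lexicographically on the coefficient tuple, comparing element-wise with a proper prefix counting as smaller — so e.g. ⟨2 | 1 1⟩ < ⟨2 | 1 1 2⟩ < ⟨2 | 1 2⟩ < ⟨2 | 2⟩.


The 9 primitive collections of Σ (r=8, n=4):

  P = {1,8}:  v_{1} + v_{8} = v_{2} + v_{5}  ⟹  sig = ⟨2 | 1 1⟩
  P = {3,6}:  v_{3} + v_{6} = v_{2} + v_{5}  ⟹  sig = ⟨2 | 1 1⟩
  P = {6,7}:  v_{6} + v_{7} = v_{1} + v_{4}  ⟹  sig = ⟨2 | 1 1⟩
  P = {7,8}:  v_{7} + v_{8} = v_{3} + v_{4}  ⟹  sig = ⟨2 | 1 1⟩
  P = {6,8}:  v_{6} + v_{8} = 2·v_{2} + v_{4} + 2·v_{5}  ⟹  sig = ⟨2 | 1 2 2⟩
  P = {1,3,4}:  v_{1} + v_{3} + v_{4} = 0  ⟹  sig = ⟨3 | 0⟩
  P = {2,5,7}:  v_{2} + v_{5} + v_{7} = 0  ⟹  sig = ⟨3 | 0⟩
  P = {1,2,4,5}:  v_{1} + v_{2} + v_{4} + v_{5} = v_{6}  ⟹  sig = ⟨4 | 1⟩
  P = {2,3,4,5}:  v_{2} + v_{3} + v_{4} + v_{5} = v_{8}  ⟹  sig = ⟨4 | 1⟩

Hence PRS(X_Σ) =
{ ⟨2 | 1 1⟩ ×4,  ⟨2 | 1 2 2⟩,  ⟨3 | 0⟩ ×2,  ⟨4 | 1⟩ ×2 }
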